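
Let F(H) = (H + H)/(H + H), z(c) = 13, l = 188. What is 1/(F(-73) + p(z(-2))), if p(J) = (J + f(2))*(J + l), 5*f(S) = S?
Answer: 5/13472 ≈ 0.00037114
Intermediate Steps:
f(S) = S/5
F(H) = 1 (F(H) = (2*H)/((2*H)) = (2*H)*(1/(2*H)) = 1)
p(J) = (188 + J)*(⅖ + J) (p(J) = (J + (⅕)*2)*(J + 188) = (J + ⅖)*(188 + J) = (⅖ + J)*(188 + J) = (188 + J)*(⅖ + J))
1/(F(-73) + p(z(-2))) = 1/(1 + (376/5 + 13² + (942/5)*13)) = 1/(1 + (376/5 + 169 + 12246/5)) = 1/(1 + 13467/5) = 1/(13472/5) = 5/13472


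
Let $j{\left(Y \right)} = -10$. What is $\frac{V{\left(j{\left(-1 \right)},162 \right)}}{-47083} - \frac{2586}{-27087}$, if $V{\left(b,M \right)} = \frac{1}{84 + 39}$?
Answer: $\frac{4992013129}{52288826061} \approx 0.09547$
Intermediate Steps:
$V{\left(b,M \right)} = \frac{1}{123}$
$\frac{V{\left(j{\left(-1 \right)},162 \right)}}{-47083} - \frac{2586}{-27087} = \frac{1}{123 \left(-47083\right)} - \frac{2586}{-27087} = \frac{1}{123} \left(- \frac{1}{47083}\right) - - \frac{862}{9029} = - \frac{1}{5791209} + \frac{862}{9029} = \frac{4992013129}{52288826061}$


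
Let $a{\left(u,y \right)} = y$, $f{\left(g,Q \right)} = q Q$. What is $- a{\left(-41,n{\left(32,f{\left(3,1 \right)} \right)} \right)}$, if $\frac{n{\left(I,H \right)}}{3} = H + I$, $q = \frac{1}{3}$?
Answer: $-97$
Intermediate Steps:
$q = \frac{1}{3} \approx 0.33333$
$f{\left(g,Q \right)} = \frac{Q}{3}$
$n{\left(I,H \right)} = 3 H + 3 I$ ($n{\left(I,H \right)} = 3 \left(H + I\right) = 3 H + 3 I$)
$- a{\left(-41,n{\left(32,f{\left(3,1 \right)} \right)} \right)} = - (3 \cdot \frac{1}{3} \cdot 1 + 3 \cdot 32) = - (3 \cdot \frac{1}{3} + 96) = - (1 + 96) = \left(-1\right) 97 = -97$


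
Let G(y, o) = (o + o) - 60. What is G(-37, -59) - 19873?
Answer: -20051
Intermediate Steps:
G(y, o) = -60 + 2*o (G(y, o) = 2*o - 60 = -60 + 2*o)
G(-37, -59) - 19873 = (-60 + 2*(-59)) - 19873 = (-60 - 118) - 19873 = -178 - 19873 = -20051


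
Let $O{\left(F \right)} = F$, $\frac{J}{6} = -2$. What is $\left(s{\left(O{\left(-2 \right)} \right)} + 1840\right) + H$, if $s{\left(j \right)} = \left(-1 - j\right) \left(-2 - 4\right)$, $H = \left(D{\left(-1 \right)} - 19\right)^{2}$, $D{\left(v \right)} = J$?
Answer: $2795$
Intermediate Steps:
$J = -12$ ($J = 6 \left(-2\right) = -12$)
$D{\left(v \right)} = -12$
$H = 961$ ($H = \left(-12 - 19\right)^{2} = \left(-31\right)^{2} = 961$)
$s{\left(j \right)} = 6 + 6 j$ ($s{\left(j \right)} = \left(-1 - j\right) \left(-6\right) = 6 + 6 j$)
$\left(s{\left(O{\left(-2 \right)} \right)} + 1840\right) + H = \left(\left(6 + 6 \left(-2\right)\right) + 1840\right) + 961 = \left(\left(6 - 12\right) + 1840\right) + 961 = \left(-6 + 1840\right) + 961 = 1834 + 961 = 2795$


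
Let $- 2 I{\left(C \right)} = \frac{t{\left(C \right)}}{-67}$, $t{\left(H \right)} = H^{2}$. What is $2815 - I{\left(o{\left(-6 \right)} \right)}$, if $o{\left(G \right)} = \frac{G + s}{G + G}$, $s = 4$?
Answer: $\frac{13579559}{4824} \approx 2815.0$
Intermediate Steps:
$o{\left(G \right)} = \frac{4 + G}{2 G}$ ($o{\left(G \right)} = \frac{G + 4}{G + G} = \frac{4 + G}{2 G}$)
$I{\left(C \right)} = \frac{C^{2}}{134}$ ($I{\left(C \right)} = - \frac{C^{2} \frac{1}{-67}}{2} = - \frac{C^{2} \left(- \frac{1}{67}\right)}{2} = - \frac{\left(- \frac{1}{67}\right) C^{2}}{2} = \frac{C^{2}}{134}$)
$2815 - I{\left(o{\left(-6 \right)} \right)} = 2815 - \frac{\left(\frac{4 - 6}{2 \left(-6\right)}\right)^{2}}{134} = 2815 - \frac{\left(\frac{1}{2} \left(- \frac{1}{6}\right) \left(-2\right)\right)^{2}}{134} = 2815 - \frac{1}{134 \cdot 36} = 2815 - \frac{1}{134} \cdot \frac{1}{36} = 2815 - \frac{1}{4824} = \frac{13579559}{4824}$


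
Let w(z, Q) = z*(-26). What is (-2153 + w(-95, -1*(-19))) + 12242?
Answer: 12559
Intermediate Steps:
w(z, Q) = -26*z
(-2153 + w(-95, -1*(-19))) + 12242 = (-2153 - 26*(-95)) + 12242 = (-2153 + 2470) + 12242 = 317 + 12242 = 12559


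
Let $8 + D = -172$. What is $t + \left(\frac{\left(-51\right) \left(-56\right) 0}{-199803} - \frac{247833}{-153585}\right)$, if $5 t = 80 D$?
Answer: $- \frac{49119663}{17065} \approx -2878.4$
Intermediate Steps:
$D = -180$ ($D = -8 - 172 = -180$)
$t = -2880$ ($t = \frac{80 \left(-180\right)}{5} = \frac{1}{5} \left(-14400\right) = -2880$)
$t + \left(\frac{\left(-51\right) \left(-56\right) 0}{-199803} - \frac{247833}{-153585}\right) = -2880 + \left(\frac{\left(-51\right) \left(-56\right) 0}{-199803} - \frac{247833}{-153585}\right) = -2880 + \left(2856 \cdot 0 \left(- \frac{1}{199803}\right) - - \frac{27537}{17065}\right) = -2880 + \left(0 \left(- \frac{1}{199803}\right) + \frac{27537}{17065}\right) = -2880 + \left(0 + \frac{27537}{17065}\right) = -2880 + \frac{27537}{17065} = - \frac{49119663}{17065}$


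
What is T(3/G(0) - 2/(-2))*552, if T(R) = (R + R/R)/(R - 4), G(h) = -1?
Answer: 92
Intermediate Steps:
T(R) = (1 + R)/(-4 + R) (T(R) = (R + 1)/(-4 + R) = (1 + R)/(-4 + R))
T(3/G(0) - 2/(-2))*552 = ((1 + (3/(-1) - 2/(-2)))/(-4 + (3/(-1) - 2/(-2))))*552 = ((1 + (3*(-1) - 2*(-½)))/(-4 + (3*(-1) - 2*(-½))))*552 = ((1 + (-3 + 1))/(-4 + (-3 + 1)))*552 = ((1 - 2)/(-4 - 2))*552 = (-1/(-6))*552 = -⅙*(-1)*552 = (⅙)*552 = 92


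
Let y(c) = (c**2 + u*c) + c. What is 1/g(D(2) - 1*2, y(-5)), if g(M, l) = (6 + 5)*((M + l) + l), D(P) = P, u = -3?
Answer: 1/770 ≈ 0.0012987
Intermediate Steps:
y(c) = c**2 - 2*c (y(c) = (c**2 - 3*c) + c = c**2 - 2*c)
g(M, l) = 11*M + 22*l (g(M, l) = 11*(M + 2*l) = 11*M + 22*l)
1/g(D(2) - 1*2, y(-5)) = 1/(11*(2 - 1*2) + 22*(-5*(-2 - 5))) = 1/(11*(2 - 2) + 22*(-5*(-7))) = 1/(11*0 + 22*35) = 1/(0 + 770) = 1/770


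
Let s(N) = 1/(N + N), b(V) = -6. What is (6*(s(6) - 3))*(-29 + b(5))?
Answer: 1225/2 ≈ 612.50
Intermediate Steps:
s(N) = 1/(2*N)
(6*(s(6) - 3))*(-29 + b(5)) = (6*((1/2)/6 - 3))*(-29 - 6) = (6*((1/2)*(1/6) - 3))*(-35) = (6*(1/12 - 3))*(-35) = (6*(-35/12))*(-35) = -35/2*(-35) = 1225/2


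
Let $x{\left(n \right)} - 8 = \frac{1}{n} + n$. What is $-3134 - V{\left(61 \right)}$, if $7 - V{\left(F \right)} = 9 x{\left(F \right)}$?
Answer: $- \frac{153711}{61} \approx -2519.9$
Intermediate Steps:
$x{\left(n \right)} = 8 + n + \frac{1}{n}$ ($x{\left(n \right)} = 8 + \left(\frac{1}{n} + n\right) = 8 + \left(n + \frac{1}{n}\right) = 8 + n + \frac{1}{n}$)
$V{\left(F \right)} = -65 - 9 F - \frac{9}{F}$ ($V{\left(F \right)} = 7 - 9 \left(8 + F + \frac{1}{F}\right) = 7 - \left(72 + 9 F + \frac{9}{F}\right) = -65 - 9 F - \frac{9}{F}$)
$-3134 - V{\left(61 \right)} = -3134 - \left(-65 - 549 - \frac{9}{61}\right) = -3134 - - \frac{37463}{61} = -3134 + \frac{37463}{61} = - \frac{153711}{61}$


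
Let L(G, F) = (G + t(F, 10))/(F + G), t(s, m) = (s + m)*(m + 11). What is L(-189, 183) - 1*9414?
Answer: -10058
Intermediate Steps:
t(s, m) = (11 + m)*(m + s) (t(s, m) = (m + s)*(11 + m) = (11 + m)*(m + s))
L(G, F) = (210 + G + 21*F)/(F + G) (L(G, F) = (G + (10² + 11*10 + 11*F + 10*F))/(F + G) = (G + (100 + 110 + 11*F + 10*F))/(F + G) = (G + (210 + 21*F))/(F + G) = (210 + G + 21*F)/(F + G))
L(-189, 183) - 1*9414 = (210 - 189 + 21*183)/(183 - 189) - 1*9414 = (210 - 189 + 3843)/(-6) - 9414 = -⅙*3864 - 9414 = -644 - 9414 = -10058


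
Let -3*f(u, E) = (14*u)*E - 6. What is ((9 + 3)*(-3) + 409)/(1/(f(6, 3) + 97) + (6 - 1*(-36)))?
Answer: 5595/631 ≈ 8.8669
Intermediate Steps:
f(u, E) = 2 - 14*E*u/3 (f(u, E) = -((14*u)*E - 6)/3 = -(14*E*u - 6)/3 = -(-6 + 14*E*u)/3 = 2 - 14*E*u/3)
((9 + 3)*(-3) + 409)/(1/(f(6, 3) + 97) + (6 - 1*(-36))) = ((9 + 3)*(-3) + 409)/(1/((2 - 14/3*3*6) + 97) + (6 - 1*(-36))) = (12*(-3) + 409)/(1/((2 - 84) + 97) + (6 + 36)) = (-36 + 409)/(1/(-82 + 97) + 42) = 373/(1/15 + 42) = 373/(631/15) = 373*(15/631) = 5595/631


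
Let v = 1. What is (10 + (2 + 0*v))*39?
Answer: 468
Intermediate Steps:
(10 + (2 + 0*v))*39 = (10 + (2 + 0*1))*39 = (10 + (2 + 0))*39 = (10 + 2)*39 = 12*39 = 468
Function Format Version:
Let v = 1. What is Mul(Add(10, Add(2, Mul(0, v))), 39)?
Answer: 468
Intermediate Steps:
Mul(Add(10, Add(2, Mul(0, v))), 39) = Mul(Add(10, Add(2, Mul(0, 1))), 39) = Mul(Add(10, Add(2, 0)), 39) = Mul(Add(10, 2), 39) = Mul(12, 39) = 468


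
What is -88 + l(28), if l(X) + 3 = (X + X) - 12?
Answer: -47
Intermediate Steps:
l(X) = -15 + 2*X (l(X) = -3 + ((X + X) - 12) = -3 + (2*X - 12) = -3 + (-12 + 2*X) = -15 + 2*X)
-88 + l(28) = -88 + (-15 + 2*28) = -88 + (-15 + 56) = -88 + 41 = -47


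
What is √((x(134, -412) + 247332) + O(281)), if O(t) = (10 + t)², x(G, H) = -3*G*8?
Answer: 3*√36533 ≈ 573.41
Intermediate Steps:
x(G, H) = -24*G
√((x(134, -412) + 247332) + O(281)) = √((-24*134 + 247332) + (10 + 281)²) = √((-3216 + 247332) + 291²) = √(244116 + 84681) = √328797 = 3*√36533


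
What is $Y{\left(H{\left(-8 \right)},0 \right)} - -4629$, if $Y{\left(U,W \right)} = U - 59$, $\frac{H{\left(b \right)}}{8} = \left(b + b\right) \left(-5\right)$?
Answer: $5210$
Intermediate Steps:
$H{\left(b \right)} = - 80 b$ ($H{\left(b \right)} = 8 \left(b + b\right) \left(-5\right) = 8 \cdot 2 b \left(-5\right) = 8 \left(- 10 b\right) = - 80 b$)
$Y{\left(U,W \right)} = -59 + U$
$Y{\left(H{\left(-8 \right)},0 \right)} - -4629 = \left(-59 - -640\right) - -4629 = \left(-59 + 640\right) + 4629 = 581 + 4629 = 5210$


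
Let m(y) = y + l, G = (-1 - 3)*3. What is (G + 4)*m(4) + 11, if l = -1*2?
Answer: -5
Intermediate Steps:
G = -12 (G = -4*3 = -12)
l = -2
m(y) = -2 + y (m(y) = y - 2 = -2 + y)
(G + 4)*m(4) + 11 = (-12 + 4)*(-2 + 4) + 11 = -8*2 + 11 = -16 + 11 = -5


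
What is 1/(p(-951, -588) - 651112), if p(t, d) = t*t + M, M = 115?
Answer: 1/253404 ≈ 3.9463e-6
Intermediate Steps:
p(t, d) = 115 + t² (p(t, d) = t*t + 115 = t² + 115 = 115 + t²)
1/(p(-951, -588) - 651112) = 1/((115 + (-951)²) - 651112) = 1/((115 + 904401) - 651112) = 1/(904516 - 651112) = 1/253404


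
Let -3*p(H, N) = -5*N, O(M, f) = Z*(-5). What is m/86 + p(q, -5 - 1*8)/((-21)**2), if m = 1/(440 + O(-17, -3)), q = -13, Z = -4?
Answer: -2570077/52337880 ≈ -0.049105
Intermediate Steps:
O(M, f) = 20 (O(M, f) = -4*(-5) = 20)
p(H, N) = 5*N/3 (p(H, N) = -(-5)*N/3 = 5*N/3)
m = 1/460 (m = 1/(440 + 20) = 1/460 ≈ 0.0021739)
m/86 + p(q, -5 - 1*8)/((-21)**2) = (1/460)/86 + (5*(-5 - 1*8)/3)/((-21)**2) = (1/460)*(1/86) + (5*(-5 - 8)/3)/441 = 1/39560 + ((5/3)*(-13))*(1/441) = 1/39560 - 65/3*1/441 = 1/39560 - 65/1323 = -2570077/52337880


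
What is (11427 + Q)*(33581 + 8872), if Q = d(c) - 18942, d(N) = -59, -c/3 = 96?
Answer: -321539022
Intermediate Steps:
c = -288 (c = -3*96 = -288)
Q = -19001 (Q = -59 - 18942 = -19001)
(11427 + Q)*(33581 + 8872) = (11427 - 19001)*(33581 + 8872) = -7574*42453 = -321539022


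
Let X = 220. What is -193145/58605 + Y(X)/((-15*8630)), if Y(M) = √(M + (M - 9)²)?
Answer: -38629/11721 - √44741/129450 ≈ -3.2973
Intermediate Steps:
Y(M) = √(M + (-9 + M)²)
-193145/58605 + Y(X)/((-15*8630)) = -193145/58605 + √(220 + (-9 + 220)²)/((-15*8630)) = -193145*1/58605 + √(220 + 211²)/(-129450) = -38629/11721 + √(220 + 44521)*(-1/129450) = -38629/11721 + √44741*(-1/129450) = -38629/11721 - √44741/129450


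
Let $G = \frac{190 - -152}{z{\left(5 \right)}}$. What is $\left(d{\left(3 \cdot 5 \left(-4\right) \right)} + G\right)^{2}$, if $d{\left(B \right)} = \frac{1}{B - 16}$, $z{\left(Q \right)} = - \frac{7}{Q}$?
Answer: $\frac{16891421089}{283024} \approx 59682.0$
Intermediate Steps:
$z{\left(Q \right)} = - \frac{7}{Q}$
$G = - \frac{1710}{7}$ ($G = \frac{190 - -152}{\left(-7\right) \frac{1}{5}} = \frac{190 + 152}{\left(-7\right) \frac{1}{5}} = \frac{342}{- \frac{7}{5}} = 342 \left(- \frac{5}{7}\right) = - \frac{1710}{7} \approx -244.29$)
$d{\left(B \right)} = \frac{1}{-16 + B}$
$\left(d{\left(3 \cdot 5 \left(-4\right) \right)} + G\right)^{2} = \left(\frac{1}{-16 + 3 \cdot 5 \left(-4\right)} - \frac{1710}{7}\right)^{2} = \left(\frac{1}{-16 + 15 \left(-4\right)} - \frac{1710}{7}\right)^{2} = \left(\frac{1}{-16 - 60} - \frac{1710}{7}\right)^{2} = \left(\frac{1}{-76} - \frac{1710}{7}\right)^{2} = \left(- \frac{1}{76} - \frac{1710}{7}\right)^{2} = \left(- \frac{129967}{532}\right)^{2} = \frac{16891421089}{283024}$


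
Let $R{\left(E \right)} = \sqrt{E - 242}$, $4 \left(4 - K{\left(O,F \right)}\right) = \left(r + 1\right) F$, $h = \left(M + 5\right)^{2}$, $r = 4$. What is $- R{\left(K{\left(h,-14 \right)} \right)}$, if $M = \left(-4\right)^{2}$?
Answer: $- \frac{21 i \sqrt{2}}{2} \approx - 14.849 i$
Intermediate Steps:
$M = 16$
$h = 441$ ($h = \left(16 + 5\right)^{2} = 21^{2} = 441$)
$K{\left(O,F \right)} = 4 - \frac{5 F}{4}$ ($K{\left(O,F \right)} = 4 - \frac{\left(4 + 1\right) F}{4} = 4 - \frac{5 F}{4}$)
$R{\left(E \right)} = \sqrt{-242 + E}$
$- R{\left(K{\left(h,-14 \right)} \right)} = - \sqrt{-242 + \left(4 - - \frac{35}{2}\right)} = - \sqrt{-242 + \left(4 + \frac{35}{2}\right)} = - \sqrt{-242 + \frac{43}{2}} = - \sqrt{- \frac{441}{2}} = - \frac{21 i \sqrt{2}}{2}$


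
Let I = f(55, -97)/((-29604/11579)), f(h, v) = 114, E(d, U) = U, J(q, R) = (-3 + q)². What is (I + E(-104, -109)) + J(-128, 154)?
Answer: 83914567/4934 ≈ 17007.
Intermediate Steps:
I = -220001/4934 (I = 114/((-29604/11579)) = 114/((-29604*1/11579)) = 114/(-29604/11579) = 114*(-11579/29604) = -220001/4934 ≈ -44.589)
(I + E(-104, -109)) + J(-128, 154) = (-220001/4934 - 109) + (-3 - 128)² = -757807/4934 + (-131)² = -757807/4934 + 17161 = 83914567/4934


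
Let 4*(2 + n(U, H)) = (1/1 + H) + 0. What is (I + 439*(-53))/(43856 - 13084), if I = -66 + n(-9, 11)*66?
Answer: -23267/30772 ≈ -0.75611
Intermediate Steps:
n(U, H) = -7/4 + H/4 (n(U, H) = -2 + ((1/1 + H) + 0)/4 = -2 + ((1 + H) + 0)/4 = -2 + (1 + H)/4 = -2 + (¼ + H/4) = -7/4 + H/4)
I = 0 (I = -66 + (-7/4 + (¼)*11)*66 = -66 + (-7/4 + 11/4)*66 = -66 + 1*66 = -66 + 66 = 0)
(I + 439*(-53))/(43856 - 13084) = (0 + 439*(-53))/(43856 - 13084) = (0 - 23267)/30772 = -23267*1/30772 = -23267/30772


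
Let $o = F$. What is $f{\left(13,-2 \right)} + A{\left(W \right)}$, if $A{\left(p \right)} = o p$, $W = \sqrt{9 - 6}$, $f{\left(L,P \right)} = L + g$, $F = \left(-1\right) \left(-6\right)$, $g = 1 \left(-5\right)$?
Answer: $8 + 6 \sqrt{3} \approx 18.392$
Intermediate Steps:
$g = -5$
$F = 6$
$o = 6$
$f{\left(L,P \right)} = -5 + L$ ($f{\left(L,P \right)} = L - 5 = -5 + L$)
$W = \sqrt{3} \approx 1.732$
$A{\left(p \right)} = 6 p$
$f{\left(13,-2 \right)} + A{\left(W \right)} = \left(-5 + 13\right) + 6 \sqrt{3} = 8 + 6 \sqrt{3}$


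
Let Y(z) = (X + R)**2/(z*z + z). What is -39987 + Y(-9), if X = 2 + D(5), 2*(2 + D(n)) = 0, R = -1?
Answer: -2879063/72 ≈ -39987.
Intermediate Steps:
D(n) = -2 (D(n) = -2 + (1/2)*0 = -2 + 0 = -2)
X = 0 (X = 2 - 2 = 0)
Y(z) = 1/(z + z**2) (Y(z) = (0 - 1)**2/(z*z + z) = (-1)**2/(z**2 + z) = 1/(z + z**2))
-39987 + Y(-9) = -39987 + 1/((-9)*(1 - 9)) = -39987 - 1/9/(-8) = -39987 - 1/9*(-1/8) = -39987 + 1/72 = -2879063/72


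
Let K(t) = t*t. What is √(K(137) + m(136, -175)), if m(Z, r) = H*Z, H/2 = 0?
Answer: 137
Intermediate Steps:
H = 0 (H = 2*0 = 0)
m(Z, r) = 0 (m(Z, r) = 0*Z = 0)
K(t) = t²
√(K(137) + m(136, -175)) = √(137² + 0) = √(18769 + 0) = √18769 = 137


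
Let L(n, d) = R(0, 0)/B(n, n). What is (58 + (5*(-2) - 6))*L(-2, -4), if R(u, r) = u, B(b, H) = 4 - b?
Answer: 0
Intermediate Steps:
L(n, d) = 0 (L(n, d) = 0/(4 - n) = 0)
(58 + (5*(-2) - 6))*L(-2, -4) = (58 + (5*(-2) - 6))*0 = (58 + (-10 - 6))*0 = (58 - 16)*0 = 42*0 = 0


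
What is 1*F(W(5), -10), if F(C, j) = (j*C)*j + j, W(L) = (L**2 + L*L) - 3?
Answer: 4690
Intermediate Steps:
W(L) = -3 + 2*L**2 (W(L) = (L**2 + L**2) - 3 = 2*L**2 - 3 = -3 + 2*L**2)
F(C, j) = j + C*j**2 (F(C, j) = (C*j)*j + j = C*j**2 + j = j + C*j**2)
1*F(W(5), -10) = 1*(-10*(1 + (-3 + 2*5**2)*(-10))) = 1*(-10*(1 + (-3 + 2*25)*(-10))) = 1*(-10*(1 + (-3 + 50)*(-10))) = 1*(-10*(1 + 47*(-10))) = 1*(-10*(1 - 470)) = 1*(-10*(-469)) = 1*4690 = 4690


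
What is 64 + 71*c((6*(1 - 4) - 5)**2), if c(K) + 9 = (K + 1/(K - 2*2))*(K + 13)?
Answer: 10687150057/525 ≈ 2.0356e+7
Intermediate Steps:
c(K) = -9 + (13 + K)*(K + 1/(-4 + K)) (c(K) = -9 + (K + 1/(K - 2*2))*(K + 13) = -9 + (K + 1/(K - 4))*(13 + K) = -9 + (K + 1/(-4 + K))*(13 + K) = -9 + (13 + K)*(K + 1/(-4 + K)))
64 + 71*c((6*(1 - 4) - 5)**2) = 64 + 71*((49 + ((6*(1 - 4) - 5)**2)**3 - 60*(6*(1 - 4) - 5)**2 + 9*((6*(1 - 4) - 5)**2)**2)/(-4 + (6*(1 - 4) - 5)**2)) = 64 + 71*((49 + ((6*(-3) - 5)**2)**3 - 60*(6*(-3) - 5)**2 + 9*((6*(-3) - 5)**2)**2)/(-4 + (6*(-3) - 5)**2)) = 64 + 71*((49 + ((-18 - 5)**2)**3 - 60*(-18 - 5)**2 + 9*((-18 - 5)**2)**2)/(-4 + (-18 - 5)**2)) = 64 + 71*((49 + ((-23)**2)**3 - 60*(-23)**2 + 9*((-23)**2)**2)/(-4 + (-23)**2)) = 64 + 71*((49 + 529**3 - 60*529 + 9*529**2)/(-4 + 529)) = 64 + 71*((49 + 148035889 - 31740 + 9*279841)/525) = 64 + 71*((49 + 148035889 - 31740 + 2518569)/525) = 64 + 71*((1/525)*150522767) = 64 + 71*(150522767/525) = 64 + 10687116457/525 = 10687150057/525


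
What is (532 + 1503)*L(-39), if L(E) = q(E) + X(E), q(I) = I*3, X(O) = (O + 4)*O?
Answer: 2539680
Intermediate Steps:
X(O) = O*(4 + O) (X(O) = (4 + O)*O = O*(4 + O))
q(I) = 3*I
L(E) = 3*E + E*(4 + E)
(532 + 1503)*L(-39) = (532 + 1503)*(-39*(7 - 39)) = 2035*(-39*(-32)) = 2035*1248 = 2539680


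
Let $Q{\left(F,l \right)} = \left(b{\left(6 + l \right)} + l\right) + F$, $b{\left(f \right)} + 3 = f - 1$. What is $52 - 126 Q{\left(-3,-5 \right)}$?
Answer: $1438$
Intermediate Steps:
$b{\left(f \right)} = -4 + f$ ($b{\left(f \right)} = -3 + \left(f - 1\right) = -3 + \left(-1 + f\right) = -4 + f$)
$Q{\left(F,l \right)} = 2 + F + 2 l$ ($Q{\left(F,l \right)} = \left(\left(-4 + \left(6 + l\right)\right) + l\right) + F = \left(\left(2 + l\right) + l\right) + F = \left(2 + 2 l\right) + F = 2 + F + 2 l$)
$52 - 126 Q{\left(-3,-5 \right)} = 52 - 126 \left(2 - 3 + 2 \left(-5\right)\right) = 52 - 126 \left(2 - 3 - 10\right) = 52 - -1386 = 52 + 1386 = 1438$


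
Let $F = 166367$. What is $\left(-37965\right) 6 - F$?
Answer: $-394157$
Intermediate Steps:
$\left(-37965\right) 6 - F = \left(-37965\right) 6 - 166367 = -227790 - 166367 = -394157$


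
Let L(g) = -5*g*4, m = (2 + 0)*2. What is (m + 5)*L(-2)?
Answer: 360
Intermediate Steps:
m = 4 (m = 2*2 = 4)
L(g) = -20*g
(m + 5)*L(-2) = (4 + 5)*(-20*(-2)) = 9*40 = 360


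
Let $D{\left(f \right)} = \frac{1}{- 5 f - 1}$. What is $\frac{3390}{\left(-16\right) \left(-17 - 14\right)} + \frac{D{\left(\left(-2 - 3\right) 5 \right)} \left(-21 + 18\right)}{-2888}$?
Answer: $\frac{2447583}{358112} \approx 6.8347$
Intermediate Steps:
$D{\left(f \right)} = \frac{1}{-1 - 5 f}$
$\frac{3390}{\left(-16\right) \left(-17 - 14\right)} + \frac{D{\left(\left(-2 - 3\right) 5 \right)} \left(-21 + 18\right)}{-2888} = \frac{3390}{\left(-16\right) \left(-17 - 14\right)} + \frac{- \frac{1}{1 + 5 \left(-2 - 3\right) 5} \left(-21 + 18\right)}{-2888} = \frac{3390}{\left(-16\right) \left(-31\right)} + - \frac{1}{1 + 5 \left(\left(-5\right) 5\right)} \left(-3\right) \left(- \frac{1}{2888}\right) = \frac{3390}{496} + - \frac{1}{1 + 5 \left(-25\right)} \left(-3\right) \left(- \frac{1}{2888}\right) = 3390 \cdot \frac{1}{496} + - \frac{1}{1 - 125} \left(-3\right) \left(- \frac{1}{2888}\right) = \frac{1695}{248} + - \frac{1}{-124} \left(-3\right) \left(- \frac{1}{2888}\right) = \frac{1695}{248} + \left(-1\right) \left(- \frac{1}{124}\right) \left(-3\right) \left(- \frac{1}{2888}\right) = \frac{1695}{248} + \frac{1}{124} \left(-3\right) \left(- \frac{1}{2888}\right) = \frac{1695}{248} - - \frac{3}{358112} = \frac{1695}{248} + \frac{3}{358112} = \frac{2447583}{358112}$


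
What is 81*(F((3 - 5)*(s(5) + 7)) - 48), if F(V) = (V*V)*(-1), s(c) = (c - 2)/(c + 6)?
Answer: -2544048/121 ≈ -21025.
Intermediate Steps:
s(c) = (-2 + c)/(6 + c)
F(V) = -V² (F(V) = V²*(-1) = -V²)
81*(F((3 - 5)*(s(5) + 7)) - 48) = 81*(-((3 - 5)*((-2 + 5)/(6 + 5) + 7))² - 48) = 81*(-(-2*(3/11 + 7))² - 48) = 81*(-(-2*80/11)² - 48) = 81*(-(-160/11)² - 48) = 81*(-1*25600/121 - 48) = 81*(-25600/121 - 48) = 81*(-31408/121) = -2544048/121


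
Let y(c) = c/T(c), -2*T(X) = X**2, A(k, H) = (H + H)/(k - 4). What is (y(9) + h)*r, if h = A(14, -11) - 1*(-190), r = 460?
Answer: 776572/9 ≈ 86286.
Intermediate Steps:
A(k, H) = 2*H/(-4 + k) (A(k, H) = (2*H)/(-4 + k) = 2*H/(-4 + k))
T(X) = -X**2/2
h = 939/5 (h = 2*(-11)/(-4 + 14) - 1*(-190) = 2*(-11)/10 + 190 = 2*(-11)*(1/10) + 190 = -11/5 + 190 = 939/5 ≈ 187.80)
y(c) = -2/c (y(c) = c/((-c**2/2)) = c*(-2/c**2) = -2/c)
(y(9) + h)*r = (-2/9 + 939/5)*460 = (8441/45)*460 = 776572/9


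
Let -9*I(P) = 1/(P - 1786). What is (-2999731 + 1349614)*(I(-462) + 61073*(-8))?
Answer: 5437152834077993/6744 ≈ 8.0622e+11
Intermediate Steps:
I(P) = -1/(9*(-1786 + P)) (I(P) = -1/(9*(P - 1786)) = -1/(9*(-1786 + P)))
(-2999731 + 1349614)*(I(-462) + 61073*(-8)) = (-2999731 + 1349614)*(-1/(-16074 + 9*(-462)) + 61073*(-8)) = -1650117*(-1/(-16074 - 4158) - 488584) = -1650117*(-1/(-20232) - 488584) = -1650117*(-1*(-1/20232) - 488584) = -1650117*(1/20232 - 488584) = -1650117*(-9885031487/20232) = 5437152834077993/6744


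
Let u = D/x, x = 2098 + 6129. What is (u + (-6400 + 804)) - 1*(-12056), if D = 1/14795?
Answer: 786301283901/121718465 ≈ 6460.0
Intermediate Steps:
D = 1/14795 ≈ 6.7590e-5
x = 8227
u = 1/121718465 (u = (1/14795)/8227 = (1/14795)*(1/8227) = 1/121718465 ≈ 8.2157e-9)
(u + (-6400 + 804)) - 1*(-12056) = (1/121718465 + (-6400 + 804)) - 1*(-12056) = (1/121718465 - 5596) + 12056 = -681136530139/121718465 + 12056 = 786301283901/121718465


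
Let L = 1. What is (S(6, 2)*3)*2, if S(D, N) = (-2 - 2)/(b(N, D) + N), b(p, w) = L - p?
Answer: -24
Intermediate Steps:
b(p, w) = 1 - p
S(D, N) = -4 (S(D, N) = (-2 - 2)/((1 - N) + N) = -4/1 = -4*1 = -4)
(S(6, 2)*3)*2 = -4*3*2 = -12*2 = -24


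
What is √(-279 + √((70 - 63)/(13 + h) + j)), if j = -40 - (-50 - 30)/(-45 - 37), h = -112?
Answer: √(-510739911 + 1353*I*√75139757)/1353 ≈ 0.19177 + 16.704*I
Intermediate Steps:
j = -1680/41 (j = -40 - (-80)/(-82) = -40 - (-80)*(-1)/82 = -40 - 1*40/41 = -40 - 40/41 = -1680/41 ≈ -40.976)
√(-279 + √((70 - 63)/(13 + h) + j)) = √(-279 + √((70 - 63)/(13 - 112) - 1680/41)) = √(-279 + √(7/(-99) - 1680/41)) = √(-279 + √(7*(-1/99) - 1680/41)) = √(-279 + √(-7/99 - 1680/41)) = √(-279 + √(-166607/4059)) = √(-279 + I*√75139757/1353)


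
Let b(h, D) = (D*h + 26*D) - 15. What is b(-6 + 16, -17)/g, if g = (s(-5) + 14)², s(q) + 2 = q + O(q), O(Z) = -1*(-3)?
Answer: -627/100 ≈ -6.2700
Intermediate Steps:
O(Z) = 3
s(q) = 1 + q (s(q) = -2 + (q + 3) = -2 + (3 + q) = 1 + q)
b(h, D) = -15 + 26*D + D*h (b(h, D) = (26*D + D*h) - 15 = -15 + 26*D + D*h)
g = 100 (g = ((1 - 5) + 14)² = (-4 + 14)² = 10² = 100)
b(-6 + 16, -17)/g = (-15 + 26*(-17) - 17*(-6 + 16))/100 = (-15 - 442 - 17*10)*(1/100) = (-15 - 442 - 170)*(1/100) = -627*1/100 = -627/100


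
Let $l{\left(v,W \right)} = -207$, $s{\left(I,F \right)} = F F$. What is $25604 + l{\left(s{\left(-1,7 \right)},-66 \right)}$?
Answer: $25397$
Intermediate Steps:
$s{\left(I,F \right)} = F^{2}$
$25604 + l{\left(s{\left(-1,7 \right)},-66 \right)} = 25604 - 207 = 25397$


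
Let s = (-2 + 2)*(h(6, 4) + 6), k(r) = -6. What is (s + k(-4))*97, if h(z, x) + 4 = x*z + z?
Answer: -582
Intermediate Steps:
h(z, x) = -4 + z + x*z (h(z, x) = -4 + (x*z + z) = -4 + (z + x*z) = -4 + z + x*z)
s = 0 (s = (-2 + 2)*((-4 + 6 + 4*6) + 6) = 0*((-4 + 6 + 24) + 6) = 0*(26 + 6) = 0*32 = 0)
(s + k(-4))*97 = (0 - 6)*97 = -6*97 = -582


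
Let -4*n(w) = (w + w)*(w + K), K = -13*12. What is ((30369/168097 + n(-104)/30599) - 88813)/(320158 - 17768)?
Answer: -228409949679074/777686617573085 ≈ -0.29370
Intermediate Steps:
K = -156
n(w) = -w*(-156 + w)/2 (n(w) = -(w + w)*(w - 156)/4 = -2*w*(-156 + w)/4 = -w*(-156 + w)/2)
((30369/168097 + n(-104)/30599) - 88813)/(320158 - 17768) = ((30369/168097 + ((½)*(-104)*(156 - 1*(-104)))/30599) - 88813)/(320158 - 17768) = ((30369*(1/168097) + ((½)*(-104)*(156 + 104))*(1/30599)) - 88813)/302390 = ((30369/168097 + ((½)*(-104)*260)*(1/30599)) - 88813)*(1/302390) = ((30369/168097 - 13520*1/30599) - 88813)*(1/302390) = ((30369/168097 - 13520/30599) - 88813)*(1/302390) = (-1343410409/5143600103 - 88813)*(1/302390) = -456819899358148/5143600103*1/302390 = -228409949679074/777686617573085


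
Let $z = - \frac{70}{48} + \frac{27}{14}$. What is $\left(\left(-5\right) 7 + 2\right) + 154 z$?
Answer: $\frac{473}{12} \approx 39.417$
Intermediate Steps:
$z = \frac{79}{168}$ ($z = \left(-70\right) \frac{1}{48} + 27 \cdot \frac{1}{14} = - \frac{35}{24} + \frac{27}{14} = \frac{79}{168} \approx 0.47024$)
$\left(\left(-5\right) 7 + 2\right) + 154 z = \left(\left(-5\right) 7 + 2\right) + 154 \cdot \frac{79}{168} = \left(-35 + 2\right) + \frac{869}{12} = -33 + \frac{869}{12} = \frac{473}{12}$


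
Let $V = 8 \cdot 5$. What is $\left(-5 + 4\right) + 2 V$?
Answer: $79$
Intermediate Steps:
$V = 40$
$\left(-5 + 4\right) + 2 V = \left(-5 + 4\right) + 2 \cdot 40 = -1 + 80 = 79$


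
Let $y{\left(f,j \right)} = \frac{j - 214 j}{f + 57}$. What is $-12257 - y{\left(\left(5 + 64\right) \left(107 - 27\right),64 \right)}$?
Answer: $- \frac{22781219}{1859} \approx -12255.0$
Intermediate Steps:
$y{\left(f,j \right)} = - \frac{213 j}{57 + f}$ ($y{\left(f,j \right)} = \frac{\left(-213\right) j}{57 + f} = - \frac{213 j}{57 + f}$)
$-12257 - y{\left(\left(5 + 64\right) \left(107 - 27\right),64 \right)} = -12257 - \left(-213\right) 64 \frac{1}{57 + \left(5 + 64\right) \left(107 - 27\right)} = -12257 - \left(-213\right) 64 \frac{1}{57 + 69 \cdot 80} = -12257 - \left(-213\right) 64 \frac{1}{57 + 5520} = -12257 - \left(-213\right) 64 \cdot \frac{1}{5577} = -12257 - - \frac{4544}{1859} = -12257 + \frac{4544}{1859} = - \frac{22781219}{1859}$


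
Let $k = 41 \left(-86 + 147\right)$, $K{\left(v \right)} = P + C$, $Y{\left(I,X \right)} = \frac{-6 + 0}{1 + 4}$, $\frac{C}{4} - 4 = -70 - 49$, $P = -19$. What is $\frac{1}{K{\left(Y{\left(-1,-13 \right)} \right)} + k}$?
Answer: $\frac{1}{2022} \approx 0.00049456$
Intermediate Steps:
$C = -460$ ($C = 16 + 4 \left(-70 - 49\right) = 16 + 4 \left(-119\right) = 16 - 476 = -460$)
$Y{\left(I,X \right)} = - \frac{6}{5}$
$K{\left(v \right)} = -479$ ($K{\left(v \right)} = -19 - 460 = -479$)
$k = 2501$ ($k = 41 \cdot 61 = 2501$)
$\frac{1}{K{\left(Y{\left(-1,-13 \right)} \right)} + k} = \frac{1}{-479 + 2501} = \frac{1}{2022}$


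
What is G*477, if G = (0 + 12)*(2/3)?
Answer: 3816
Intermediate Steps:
G = 8 (G = 12*(2*(⅓)) = 12*(⅔) = 8)
G*477 = 8*477 = 3816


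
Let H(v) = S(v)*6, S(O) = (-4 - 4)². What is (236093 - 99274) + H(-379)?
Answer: 137203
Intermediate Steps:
S(O) = 64 (S(O) = (-8)² = 64)
H(v) = 384 (H(v) = 64*6 = 384)
(236093 - 99274) + H(-379) = (236093 - 99274) + 384 = 136819 + 384 = 137203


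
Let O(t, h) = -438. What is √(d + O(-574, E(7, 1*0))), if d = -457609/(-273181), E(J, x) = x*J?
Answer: I*√32561992053089/273181 ≈ 20.888*I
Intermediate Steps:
E(J, x) = J*x
d = 457609/273181 (d = -457609*(-1/273181) = 457609/273181 ≈ 1.6751)
√(d + O(-574, E(7, 1*0))) = √(457609/273181 - 438) = √(-119195669/273181) = I*√32561992053089/273181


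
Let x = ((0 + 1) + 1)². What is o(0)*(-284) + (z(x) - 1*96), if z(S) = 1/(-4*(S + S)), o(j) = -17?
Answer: 151423/32 ≈ 4732.0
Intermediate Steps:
x = 4 (x = (1 + 1)² = 2² = 4)
z(S) = -1/(8*S) (z(S) = 1/(-8*S) = -1/(8*S))
o(0)*(-284) + (z(x) - 1*96) = -17*(-284) + (-⅛/4 - 1*96) = 4828 + (-⅛*¼ - 96) = 4828 + (-1/32 - 96) = 4828 - 3073/32 = 151423/32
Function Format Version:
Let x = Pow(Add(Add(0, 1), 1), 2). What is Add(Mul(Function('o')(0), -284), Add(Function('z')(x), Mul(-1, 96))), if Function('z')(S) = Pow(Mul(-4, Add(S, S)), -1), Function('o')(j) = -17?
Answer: Rational(151423, 32) ≈ 4732.0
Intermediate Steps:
x = 4 (x = Pow(Add(1, 1), 2) = Pow(2, 2) = 4)
Function('z')(S) = Mul(Rational(-1, 8), Pow(S, -1)) (Function('z')(S) = Pow(Mul(-4, Mul(2, S)), -1) = Pow(Mul(-8, S), -1) = Mul(Rational(-1, 8), Pow(S, -1)))
Add(Mul(Function('o')(0), -284), Add(Function('z')(x), Mul(-1, 96))) = Add(Mul(-17, -284), Add(Mul(Rational(-1, 8), Pow(4, -1)), Mul(-1, 96))) = Add(4828, Add(Mul(Rational(-1, 8), Rational(1, 4)), -96)) = Add(4828, Add(Rational(-1, 32), -96)) = Add(4828, Rational(-3073, 32)) = Rational(151423, 32)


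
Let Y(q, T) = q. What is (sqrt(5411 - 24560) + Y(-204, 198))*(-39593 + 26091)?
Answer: 2754408 - 13502*I*sqrt(19149) ≈ 2.7544e+6 - 1.8684e+6*I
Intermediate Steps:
(sqrt(5411 - 24560) + Y(-204, 198))*(-39593 + 26091) = (sqrt(5411 - 24560) - 204)*(-39593 + 26091) = (sqrt(-19149) - 204)*(-13502) = (I*sqrt(19149) - 204)*(-13502) = (-204 + I*sqrt(19149))*(-13502) = 2754408 - 13502*I*sqrt(19149)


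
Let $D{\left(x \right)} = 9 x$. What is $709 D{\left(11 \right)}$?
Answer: $70191$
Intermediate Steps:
$709 D{\left(11 \right)} = 709 \cdot 9 \cdot 11 = 709 \cdot 99 = 70191$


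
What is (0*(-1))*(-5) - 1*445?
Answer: -445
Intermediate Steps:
(0*(-1))*(-5) - 1*445 = 0*(-5) - 445 = 0 - 445 = -445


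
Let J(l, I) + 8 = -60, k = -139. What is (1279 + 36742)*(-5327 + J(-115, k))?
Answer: -205123295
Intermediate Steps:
J(l, I) = -68 (J(l, I) = -8 - 60 = -68)
(1279 + 36742)*(-5327 + J(-115, k)) = (1279 + 36742)*(-5327 - 68) = 38021*(-5395) = -205123295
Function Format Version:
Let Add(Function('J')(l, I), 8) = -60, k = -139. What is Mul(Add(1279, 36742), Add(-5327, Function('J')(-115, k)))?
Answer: -205123295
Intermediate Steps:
Function('J')(l, I) = -68 (Function('J')(l, I) = Add(-8, -60) = -68)
Mul(Add(1279, 36742), Add(-5327, Function('J')(-115, k))) = Mul(Add(1279, 36742), Add(-5327, -68)) = Mul(38021, -5395) = -205123295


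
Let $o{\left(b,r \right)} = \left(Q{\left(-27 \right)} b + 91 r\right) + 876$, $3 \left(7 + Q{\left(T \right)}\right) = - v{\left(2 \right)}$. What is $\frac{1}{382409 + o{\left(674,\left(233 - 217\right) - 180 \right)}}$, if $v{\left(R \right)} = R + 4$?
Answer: $\frac{1}{362295} \approx 2.7602 \cdot 10^{-6}$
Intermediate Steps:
$v{\left(R \right)} = 4 + R$
$Q{\left(T \right)} = -9$ ($Q{\left(T \right)} = -7 + \frac{\left(-1\right) \left(4 + 2\right)}{3} = -7 + \frac{\left(-1\right) 6}{3} = -7 + \frac{1}{3} \left(-6\right) = -7 - 2 = -9$)
$o{\left(b,r \right)} = 876 - 9 b + 91 r$ ($o{\left(b,r \right)} = \left(- 9 b + 91 r\right) + 876 = 876 - 9 b + 91 r$)
$\frac{1}{382409 + o{\left(674,\left(233 - 217\right) - 180 \right)}} = \frac{1}{382409 + \left(876 - 6066 + 91 \left(\left(233 - 217\right) - 180\right)\right)} = \frac{1}{382409 + \left(876 - 6066 + 91 \left(16 - 180\right)\right)} = \frac{1}{382409 + \left(876 - 6066 + 91 \left(-164\right)\right)} = \frac{1}{382409 - 20114} = \frac{1}{362295}$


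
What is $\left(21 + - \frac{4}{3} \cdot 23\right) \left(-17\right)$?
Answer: $\frac{493}{3} \approx 164.33$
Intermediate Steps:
$\left(21 + - \frac{4}{3} \cdot 23\right) \left(-17\right) = \left(21 + \left(-4\right) \frac{1}{3} \cdot 23\right) \left(-17\right) = \left(21 - \frac{92}{3}\right) \left(-17\right) = \left(- \frac{29}{3}\right) \left(-17\right) = \frac{493}{3}$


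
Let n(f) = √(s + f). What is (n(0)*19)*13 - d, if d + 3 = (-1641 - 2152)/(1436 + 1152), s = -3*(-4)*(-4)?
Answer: 11557/2588 + 988*I*√3 ≈ 4.4656 + 1711.3*I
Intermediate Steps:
s = -48 (s = 12*(-4) = -48)
n(f) = √(-48 + f)
d = -11557/2588 (d = -3 + (-1641 - 2152)/(1436 + 1152) = -3 - 3793/2588 = -11557/2588 ≈ -4.4656)
(n(0)*19)*13 - d = (√(-48 + 0)*19)*13 - 1*(-11557/2588) = (√(-48)*19)*13 + 11557/2588 = ((4*I*√3)*19)*13 + 11557/2588 = (76*I*√3)*13 + 11557/2588 = 988*I*√3 + 11557/2588 = 11557/2588 + 988*I*√3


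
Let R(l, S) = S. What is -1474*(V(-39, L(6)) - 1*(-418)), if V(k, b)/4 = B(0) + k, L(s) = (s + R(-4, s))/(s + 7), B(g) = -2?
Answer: -374396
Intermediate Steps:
L(s) = 2*s/(7 + s) (L(s) = (s + s)/(s + 7) = (2*s)/(7 + s) = 2*s/(7 + s))
V(k, b) = -8 + 4*k (V(k, b) = 4*(-2 + k) = -8 + 4*k)
-1474*(V(-39, L(6)) - 1*(-418)) = -1474*((-8 + 4*(-39)) - 1*(-418)) = -1474*((-8 - 156) + 418) = -1474*(-164 + 418) = -1474*254 = -374396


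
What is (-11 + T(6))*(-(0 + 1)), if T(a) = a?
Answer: 5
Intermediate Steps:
(-11 + T(6))*(-(0 + 1)) = (-11 + 6)*(-(0 + 1)) = -(-5) = -5*(-1) = 5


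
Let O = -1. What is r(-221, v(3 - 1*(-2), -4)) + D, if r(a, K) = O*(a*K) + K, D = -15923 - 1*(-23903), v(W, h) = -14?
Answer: 4872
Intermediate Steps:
D = 7980 (D = -15923 + 23903 = 7980)
r(a, K) = K - K*a (r(a, K) = -a*K + K = -K*a + K = K - K*a)
r(-221, v(3 - 1*(-2), -4)) + D = -14*(1 - 1*(-221)) + 7980 = -14*(1 + 221) + 7980 = -14*222 + 7980 = -3108 + 7980 = 4872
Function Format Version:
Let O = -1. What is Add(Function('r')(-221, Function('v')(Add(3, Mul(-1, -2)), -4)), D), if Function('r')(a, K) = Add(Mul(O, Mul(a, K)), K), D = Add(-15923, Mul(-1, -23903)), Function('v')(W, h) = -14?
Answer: 4872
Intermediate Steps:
D = 7980 (D = Add(-15923, 23903) = 7980)
Function('r')(a, K) = Add(K, Mul(-1, K, a)) (Function('r')(a, K) = Add(Mul(-1, Mul(a, K)), K) = Add(Mul(-1, Mul(K, a)), K) = Add(Mul(-1, K, a), K) = Add(K, Mul(-1, K, a)))
Add(Function('r')(-221, Function('v')(Add(3, Mul(-1, -2)), -4)), D) = Add(Mul(-14, Add(1, Mul(-1, -221))), 7980) = Add(Mul(-14, Add(1, 221)), 7980) = Add(Mul(-14, 222), 7980) = Add(-3108, 7980) = 4872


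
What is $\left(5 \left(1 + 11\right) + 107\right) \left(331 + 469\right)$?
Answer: $133600$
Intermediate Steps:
$\left(5 \left(1 + 11\right) + 107\right) \left(331 + 469\right) = \left(5 \cdot 12 + 107\right) 800 = \left(60 + 107\right) 800 = 167 \cdot 800 = 133600$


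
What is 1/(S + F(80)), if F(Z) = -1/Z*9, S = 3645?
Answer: 80/291591 ≈ 0.00027436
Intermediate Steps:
F(Z) = -9/Z
1/(S + F(80)) = 1/(3645 - 9/80) = 1/(291591/80) = 80/291591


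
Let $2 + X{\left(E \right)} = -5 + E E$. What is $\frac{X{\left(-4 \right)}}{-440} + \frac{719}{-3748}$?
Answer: $- \frac{87523}{412280} \approx -0.21229$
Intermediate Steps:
$X{\left(E \right)} = -7 + E^{2}$ ($X{\left(E \right)} = -2 + \left(-5 + E E\right) = -2 + \left(-5 + E^{2}\right) = -7 + E^{2}$)
$\frac{X{\left(-4 \right)}}{-440} + \frac{719}{-3748} = \frac{-7 + \left(-4\right)^{2}}{-440} + \frac{719}{-3748} = \left(-7 + 16\right) \left(- \frac{1}{440}\right) + 719 \left(- \frac{1}{3748}\right) = 9 \left(- \frac{1}{440}\right) - \frac{719}{3748} = - \frac{9}{440} - \frac{719}{3748} = - \frac{87523}{412280}$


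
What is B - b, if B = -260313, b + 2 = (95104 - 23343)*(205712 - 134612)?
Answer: -5102467411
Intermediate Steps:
b = 5102207098 (b = -2 + (95104 - 23343)*(205712 - 134612) = -2 + 71761*71100 = -2 + 5102207100 = 5102207098)
B - b = -260313 - 1*5102207098 = -260313 - 5102207098 = -5102467411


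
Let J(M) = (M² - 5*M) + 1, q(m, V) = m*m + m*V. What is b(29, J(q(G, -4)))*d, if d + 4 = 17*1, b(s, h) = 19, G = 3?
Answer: 247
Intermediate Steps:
q(m, V) = m² + V*m
J(M) = 1 + M² - 5*M
d = 13 (d = -4 + 17*1 = -4 + 17 = 13)
b(29, J(q(G, -4)))*d = 19*13 = 247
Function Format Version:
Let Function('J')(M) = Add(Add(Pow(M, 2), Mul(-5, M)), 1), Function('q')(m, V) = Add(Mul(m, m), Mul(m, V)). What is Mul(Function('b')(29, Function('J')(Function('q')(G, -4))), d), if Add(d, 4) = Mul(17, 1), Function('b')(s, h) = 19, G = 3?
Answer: 247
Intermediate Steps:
Function('q')(m, V) = Add(Pow(m, 2), Mul(V, m))
Function('J')(M) = Add(1, Pow(M, 2), Mul(-5, M))
d = 13 (d = Add(-4, Mul(17, 1)) = Add(-4, 17) = 13)
Mul(Function('b')(29, Function('J')(Function('q')(G, -4))), d) = Mul(19, 13) = 247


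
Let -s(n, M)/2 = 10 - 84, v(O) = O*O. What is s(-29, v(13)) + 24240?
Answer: 24388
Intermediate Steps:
v(O) = O**2
s(n, M) = 148 (s(n, M) = -2*(10 - 84) = -2*(-74) = 148)
s(-29, v(13)) + 24240 = 148 + 24240 = 24388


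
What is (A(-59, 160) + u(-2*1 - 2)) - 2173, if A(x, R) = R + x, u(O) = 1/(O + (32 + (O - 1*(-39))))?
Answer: -130535/63 ≈ -2072.0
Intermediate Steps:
u(O) = 1/(71 + 2*O) (u(O) = 1/(O + (32 + (O + 39))) = 1/(O + (32 + (39 + O))) = 1/(O + (71 + O)) = 1/(71 + 2*O))
(A(-59, 160) + u(-2*1 - 2)) - 2173 = ((160 - 59) + 1/(71 + 2*(-2*1 - 2))) - 2173 = (101 + 1/(71 + 2*(-2 - 2))) - 2173 = (101 + 1/(71 + 2*(-4))) - 2173 = (101 + 1/(71 - 8)) - 2173 = (101 + 1/63) - 2173 = 6364/63 - 2173 = -130535/63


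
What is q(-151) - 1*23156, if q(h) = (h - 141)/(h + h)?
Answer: -3496410/151 ≈ -23155.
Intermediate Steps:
q(h) = (-141 + h)/(2*h) (q(h) = (-141 + h)/((2*h)) = (-141 + h)*(1/(2*h)) = (-141 + h)/(2*h))
q(-151) - 1*23156 = (½)*(-141 - 151)/(-151) - 1*23156 = (½)*(-1/151)*(-292) - 23156 = 146/151 - 23156 = -3496410/151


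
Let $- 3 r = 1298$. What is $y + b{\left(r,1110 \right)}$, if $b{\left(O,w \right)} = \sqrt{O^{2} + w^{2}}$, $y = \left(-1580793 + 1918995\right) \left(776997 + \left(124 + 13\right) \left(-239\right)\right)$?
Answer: $251708191308 + \frac{2 \sqrt{3193426}}{3} \approx 2.5171 \cdot 10^{11}$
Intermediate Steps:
$r = - \frac{1298}{3}$ ($r = \left(- \frac{1}{3}\right) 1298 = - \frac{1298}{3} \approx -432.67$)
$y = 251708191308$ ($y = 338202 \left(776997 + 137 \left(-239\right)\right) = 338202 \left(776997 - 32743\right) = 338202 \cdot 744254 = 251708191308$)
$y + b{\left(r,1110 \right)} = 251708191308 + \sqrt{\left(- \frac{1298}{3}\right)^{2} + 1110^{2}} = 251708191308 + \sqrt{\frac{1684804}{9} + 1232100} = 251708191308 + \sqrt{\frac{12773704}{9}} = 251708191308 + \frac{2 \sqrt{3193426}}{3}$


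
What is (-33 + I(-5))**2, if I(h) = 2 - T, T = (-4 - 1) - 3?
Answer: 529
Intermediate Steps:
T = -8 (T = -5 - 3 = -8)
I(h) = 10 (I(h) = 2 - 1*(-8) = 2 + 8 = 10)
(-33 + I(-5))**2 = (-33 + 10)**2 = (-23)**2 = 529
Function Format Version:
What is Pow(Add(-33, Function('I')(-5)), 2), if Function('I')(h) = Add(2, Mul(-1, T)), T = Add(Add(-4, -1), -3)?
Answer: 529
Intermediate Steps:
T = -8 (T = Add(-5, -3) = -8)
Function('I')(h) = 10 (Function('I')(h) = Add(2, Mul(-1, -8)) = Add(2, 8) = 10)
Pow(Add(-33, Function('I')(-5)), 2) = Pow(Add(-33, 10), 2) = Pow(-23, 2) = 529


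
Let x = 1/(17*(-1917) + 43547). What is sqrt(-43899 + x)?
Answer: I*sqrt(5271293750878)/10958 ≈ 209.52*I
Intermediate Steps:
x = 1/10958 (x = 1/(-32589 + 43547) = 1/10958 ≈ 9.1258e-5)
sqrt(-43899 + x) = sqrt(-43899 + 1/10958) = sqrt(-481045241/10958) = I*sqrt(5271293750878)/10958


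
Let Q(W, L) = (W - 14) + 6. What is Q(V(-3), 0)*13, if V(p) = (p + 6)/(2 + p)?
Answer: -143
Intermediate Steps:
V(p) = (6 + p)/(2 + p)
Q(W, L) = -8 + W (Q(W, L) = (-14 + W) + 6 = -8 + W)
Q(V(-3), 0)*13 = (-8 + (6 - 3)/(2 - 3))*13 = (-8 + 3/(-1))*13 = (-8 - 1*3)*13 = (-8 - 3)*13 = -11*13 = -143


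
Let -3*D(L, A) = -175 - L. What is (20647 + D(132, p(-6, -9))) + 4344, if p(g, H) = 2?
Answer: 75280/3 ≈ 25093.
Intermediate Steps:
D(L, A) = 175/3 + L/3 (D(L, A) = -(-175 - L)/3 = 175/3 + L/3)
(20647 + D(132, p(-6, -9))) + 4344 = (20647 + (175/3 + (1/3)*132)) + 4344 = (20647 + (175/3 + 44)) + 4344 = (20647 + 307/3) + 4344 = 62248/3 + 4344 = 75280/3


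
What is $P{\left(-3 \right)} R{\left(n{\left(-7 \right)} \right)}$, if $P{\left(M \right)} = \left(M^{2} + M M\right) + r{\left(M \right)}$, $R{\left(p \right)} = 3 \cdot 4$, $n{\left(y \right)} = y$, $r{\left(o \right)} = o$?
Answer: $180$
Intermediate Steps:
$R{\left(p \right)} = 12$
$P{\left(M \right)} = M + 2 M^{2}$ ($P{\left(M \right)} = \left(M^{2} + M M\right) + M = \left(M^{2} + M^{2}\right) + M = 2 M^{2} + M = M + 2 M^{2}$)
$P{\left(-3 \right)} R{\left(n{\left(-7 \right)} \right)} = - 3 \left(1 + 2 \left(-3\right)\right) 12 = - 3 \left(1 - 6\right) 12 = \left(-3\right) \left(-5\right) 12 = 15 \cdot 12 = 180$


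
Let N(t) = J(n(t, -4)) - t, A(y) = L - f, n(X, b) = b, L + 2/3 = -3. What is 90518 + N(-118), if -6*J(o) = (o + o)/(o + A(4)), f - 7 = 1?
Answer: 4259888/47 ≈ 90636.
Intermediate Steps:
L = -11/3 (L = -2/3 - 3 = -11/3 ≈ -3.6667)
f = 8 (f = 7 + 1 = 8)
A(y) = -35/3 (A(y) = -11/3 - 1*8 = -11/3 - 8 = -35/3)
J(o) = -o/(3*(-35/3 + o)) (J(o) = -(o + o)/(6*(o - 35/3)) = -2*o/(6*(-35/3 + o)) = -o/(3*(-35/3 + o)))
N(t) = -4/47 - t (N(t) = -1*(-4)/(-35 + 3*(-4)) - t = -1*(-4)/(-35 - 12) - t = -1*(-4)/(-47) - t = -1*(-4)*(-1/47) - t = -4/47 - t)
90518 + N(-118) = 90518 + (-4/47 - 1*(-118)) = 90518 + (-4/47 + 118) = 90518 + 5542/47 = 4259888/47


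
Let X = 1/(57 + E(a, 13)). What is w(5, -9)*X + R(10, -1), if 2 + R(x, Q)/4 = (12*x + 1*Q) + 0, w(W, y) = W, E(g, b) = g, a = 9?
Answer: 30893/66 ≈ 468.08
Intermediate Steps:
R(x, Q) = -8 + 4*Q + 48*x (R(x, Q) = -8 + 4*((12*x + 1*Q) + 0) = -8 + 4*((12*x + Q) + 0) = -8 + 4*((Q + 12*x) + 0) = -8 + 4*(Q + 12*x) = -8 + (4*Q + 48*x) = -8 + 4*Q + 48*x)
X = 1/66 (X = 1/(57 + 9) = 1/66 ≈ 0.015152)
w(5, -9)*X + R(10, -1) = 5*(1/66) + (-8 + 4*(-1) + 48*10) = 5/66 + (-8 - 4 + 480) = 5/66 + 468 = 30893/66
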